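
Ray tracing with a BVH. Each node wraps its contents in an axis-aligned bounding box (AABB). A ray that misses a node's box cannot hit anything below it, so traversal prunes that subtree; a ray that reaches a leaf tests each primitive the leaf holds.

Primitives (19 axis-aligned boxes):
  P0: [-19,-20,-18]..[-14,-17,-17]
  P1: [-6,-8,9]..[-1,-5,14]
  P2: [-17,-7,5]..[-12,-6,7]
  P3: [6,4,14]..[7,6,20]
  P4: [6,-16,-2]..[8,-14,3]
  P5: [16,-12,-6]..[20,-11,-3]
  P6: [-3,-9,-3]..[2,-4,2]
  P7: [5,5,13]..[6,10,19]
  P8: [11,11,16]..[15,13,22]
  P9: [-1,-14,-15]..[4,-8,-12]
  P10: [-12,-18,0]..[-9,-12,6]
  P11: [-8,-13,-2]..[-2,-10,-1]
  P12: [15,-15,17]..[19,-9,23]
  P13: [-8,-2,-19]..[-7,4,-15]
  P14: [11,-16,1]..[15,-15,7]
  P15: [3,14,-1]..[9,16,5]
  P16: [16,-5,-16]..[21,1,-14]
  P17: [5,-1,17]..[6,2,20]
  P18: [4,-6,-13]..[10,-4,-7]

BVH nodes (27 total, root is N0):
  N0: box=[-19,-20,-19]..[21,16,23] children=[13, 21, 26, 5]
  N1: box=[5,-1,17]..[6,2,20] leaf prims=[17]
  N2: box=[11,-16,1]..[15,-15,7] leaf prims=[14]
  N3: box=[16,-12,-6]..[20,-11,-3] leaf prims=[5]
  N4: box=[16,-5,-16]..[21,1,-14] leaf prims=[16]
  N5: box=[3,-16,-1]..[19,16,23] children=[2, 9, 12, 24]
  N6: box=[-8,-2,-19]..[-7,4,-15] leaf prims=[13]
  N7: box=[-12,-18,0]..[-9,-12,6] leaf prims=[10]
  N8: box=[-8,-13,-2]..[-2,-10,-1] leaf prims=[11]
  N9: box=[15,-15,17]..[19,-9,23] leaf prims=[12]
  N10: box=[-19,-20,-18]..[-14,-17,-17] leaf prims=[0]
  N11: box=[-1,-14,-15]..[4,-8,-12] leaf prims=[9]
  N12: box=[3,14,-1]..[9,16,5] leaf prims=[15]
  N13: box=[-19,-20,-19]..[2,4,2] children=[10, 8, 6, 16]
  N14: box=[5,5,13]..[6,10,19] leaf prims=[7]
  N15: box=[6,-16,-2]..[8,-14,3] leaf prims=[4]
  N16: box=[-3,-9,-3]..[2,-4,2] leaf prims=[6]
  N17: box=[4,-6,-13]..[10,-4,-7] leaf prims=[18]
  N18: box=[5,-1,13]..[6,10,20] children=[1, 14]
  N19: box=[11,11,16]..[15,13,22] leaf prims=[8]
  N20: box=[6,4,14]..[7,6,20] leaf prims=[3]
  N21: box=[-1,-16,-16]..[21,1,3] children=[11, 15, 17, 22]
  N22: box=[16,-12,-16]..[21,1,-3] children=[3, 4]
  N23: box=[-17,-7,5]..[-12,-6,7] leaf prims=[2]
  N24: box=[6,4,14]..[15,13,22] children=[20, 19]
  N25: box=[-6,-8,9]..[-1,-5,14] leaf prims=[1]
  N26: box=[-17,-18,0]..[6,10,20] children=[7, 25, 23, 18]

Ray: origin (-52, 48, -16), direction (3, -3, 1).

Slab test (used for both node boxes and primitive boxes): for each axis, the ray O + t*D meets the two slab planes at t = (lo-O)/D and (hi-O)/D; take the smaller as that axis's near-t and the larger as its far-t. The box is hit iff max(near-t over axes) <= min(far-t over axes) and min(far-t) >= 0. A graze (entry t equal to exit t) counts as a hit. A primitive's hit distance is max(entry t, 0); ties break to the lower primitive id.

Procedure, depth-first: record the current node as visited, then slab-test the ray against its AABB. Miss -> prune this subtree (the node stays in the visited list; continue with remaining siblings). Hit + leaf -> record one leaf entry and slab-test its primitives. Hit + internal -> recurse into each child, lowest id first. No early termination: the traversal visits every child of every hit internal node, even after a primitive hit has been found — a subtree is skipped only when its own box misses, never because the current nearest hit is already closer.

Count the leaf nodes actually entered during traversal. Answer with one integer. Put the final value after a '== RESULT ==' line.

Walk:
N0 x:[11,73/3] y:[32/3,68/3] z:[-3,39] -> hit [11,68/3], descend [5, 13, 21, 26]
  N5 x:[55/3,71/3] y:[32/3,64/3] z:[15,39] -> hit [55/3,64/3], descend [2, 9, 12, 24]
    N2 x:[21,67/3] y:[21,64/3] z:[17,23] -> hit [21,64/3] leaf, test {P14@t=21}
    N9 x:[67/3,71/3] y:[19,21] z:[33,39] -> miss, prune
    N12 x:[55/3,61/3] y:[32/3,34/3] z:[15,21] -> miss, prune
    N24 x:[58/3,67/3] y:[35/3,44/3] z:[30,38] -> miss, prune
  N13 x:[11,18] y:[44/3,68/3] z:[-3,18] -> hit [44/3,18], descend [6, 8, 10, 16]
    N6 x:[44/3,15] y:[44/3,50/3] z:[-3,1] -> miss, prune
    N8 x:[44/3,50/3] y:[58/3,61/3] z:[14,15] -> miss, prune
    N10 x:[11,38/3] y:[65/3,68/3] z:[-2,-1] -> miss, prune
    N16 x:[49/3,18] y:[52/3,19] z:[13,18] -> hit [52/3,18] leaf, test {P6@t=52/3}
  N21 x:[17,73/3] y:[47/3,64/3] z:[0,19] -> hit [17,19], descend [11, 15, 17, 22]
    N11 x:[17,56/3] y:[56/3,62/3] z:[1,4] -> miss, prune
    N15 x:[58/3,20] y:[62/3,64/3] z:[14,19] -> miss, prune
    N17 x:[56/3,62/3] y:[52/3,18] z:[3,9] -> miss, prune
    N22 x:[68/3,73/3] y:[47/3,20] z:[0,13] -> miss, prune
  N26 x:[35/3,58/3] y:[38/3,22] z:[16,36] -> hit [16,58/3], descend [7, 18, 23, 25]
    N7 x:[40/3,43/3] y:[20,22] z:[16,22] -> miss, prune
    N18 x:[19,58/3] y:[38/3,49/3] z:[29,36] -> miss, prune
    N23 x:[35/3,40/3] y:[18,55/3] z:[21,23] -> miss, prune
    N25 x:[46/3,17] y:[53/3,56/3] z:[25,30] -> miss, prune

order=[0, 5, 2, 9, 12, 24, 13, 6, 8, 10, 16, 21, 11, 15, 17, 22, 26, 7, 18, 23, 25]  |boxes|=21  |leaves|=2  hit=P6

== RESULT ==
2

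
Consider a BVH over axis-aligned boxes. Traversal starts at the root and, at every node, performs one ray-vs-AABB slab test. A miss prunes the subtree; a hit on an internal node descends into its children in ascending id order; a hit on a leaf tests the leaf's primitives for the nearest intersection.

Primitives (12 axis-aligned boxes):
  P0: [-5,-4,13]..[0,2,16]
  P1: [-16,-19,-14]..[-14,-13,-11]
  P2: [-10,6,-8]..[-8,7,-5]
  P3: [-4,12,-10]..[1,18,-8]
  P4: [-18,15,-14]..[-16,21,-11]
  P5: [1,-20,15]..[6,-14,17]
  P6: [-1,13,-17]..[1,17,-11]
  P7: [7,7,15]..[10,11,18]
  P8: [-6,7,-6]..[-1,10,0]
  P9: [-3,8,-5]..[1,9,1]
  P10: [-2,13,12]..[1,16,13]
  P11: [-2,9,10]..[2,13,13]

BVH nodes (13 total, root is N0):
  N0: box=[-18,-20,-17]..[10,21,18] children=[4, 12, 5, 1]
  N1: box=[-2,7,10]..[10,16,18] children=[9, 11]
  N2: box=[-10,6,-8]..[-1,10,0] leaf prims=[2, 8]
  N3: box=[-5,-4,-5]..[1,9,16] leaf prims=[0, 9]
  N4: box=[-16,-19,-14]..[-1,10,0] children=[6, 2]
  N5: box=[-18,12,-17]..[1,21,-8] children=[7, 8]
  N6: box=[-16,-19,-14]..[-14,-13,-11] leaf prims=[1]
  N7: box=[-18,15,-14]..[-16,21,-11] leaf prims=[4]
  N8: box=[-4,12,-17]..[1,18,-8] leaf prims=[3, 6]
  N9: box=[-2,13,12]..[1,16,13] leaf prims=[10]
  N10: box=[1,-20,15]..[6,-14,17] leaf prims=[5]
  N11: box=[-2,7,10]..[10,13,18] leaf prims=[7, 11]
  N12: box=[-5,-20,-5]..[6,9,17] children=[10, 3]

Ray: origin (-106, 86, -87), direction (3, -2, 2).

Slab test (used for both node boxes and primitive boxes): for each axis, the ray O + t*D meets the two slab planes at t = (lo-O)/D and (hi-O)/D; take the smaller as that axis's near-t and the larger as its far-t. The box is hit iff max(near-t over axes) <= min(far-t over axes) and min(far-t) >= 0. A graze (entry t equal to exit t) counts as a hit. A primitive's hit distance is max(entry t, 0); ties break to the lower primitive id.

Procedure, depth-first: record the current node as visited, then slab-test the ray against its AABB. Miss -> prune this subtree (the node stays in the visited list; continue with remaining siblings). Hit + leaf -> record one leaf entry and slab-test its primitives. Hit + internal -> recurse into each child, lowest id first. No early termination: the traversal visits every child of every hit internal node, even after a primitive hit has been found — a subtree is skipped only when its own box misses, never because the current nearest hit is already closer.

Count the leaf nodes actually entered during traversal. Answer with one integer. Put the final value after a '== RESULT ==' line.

Trace the traversal:
N0 x:[88/3,116/3] y:[65/2,53] z:[35,105/2] -> hit [35,116/3], descend [1, 4, 5, 12]
  N1 x:[104/3,116/3] y:[35,79/2] z:[97/2,105/2] -> miss, prune
  N4 x:[30,35] y:[38,105/2] z:[73/2,87/2] -> miss, prune
  N5 x:[88/3,107/3] y:[65/2,37] z:[35,79/2] -> hit [35,107/3], descend [7, 8]
    N7 x:[88/3,30] y:[65/2,71/2] z:[73/2,38] -> miss, prune
    N8 x:[34,107/3] y:[34,37] z:[35,79/2] -> hit [35,107/3] leaf, test {P3(miss), P6@t=35}
  N12 x:[101/3,112/3] y:[77/2,53] z:[41,52] -> miss, prune

Visited [0, 1, 4, 5, 7, 8, 12]. Tests: 7 box, 1 leaf. Nearest: P6.

== RESULT ==
1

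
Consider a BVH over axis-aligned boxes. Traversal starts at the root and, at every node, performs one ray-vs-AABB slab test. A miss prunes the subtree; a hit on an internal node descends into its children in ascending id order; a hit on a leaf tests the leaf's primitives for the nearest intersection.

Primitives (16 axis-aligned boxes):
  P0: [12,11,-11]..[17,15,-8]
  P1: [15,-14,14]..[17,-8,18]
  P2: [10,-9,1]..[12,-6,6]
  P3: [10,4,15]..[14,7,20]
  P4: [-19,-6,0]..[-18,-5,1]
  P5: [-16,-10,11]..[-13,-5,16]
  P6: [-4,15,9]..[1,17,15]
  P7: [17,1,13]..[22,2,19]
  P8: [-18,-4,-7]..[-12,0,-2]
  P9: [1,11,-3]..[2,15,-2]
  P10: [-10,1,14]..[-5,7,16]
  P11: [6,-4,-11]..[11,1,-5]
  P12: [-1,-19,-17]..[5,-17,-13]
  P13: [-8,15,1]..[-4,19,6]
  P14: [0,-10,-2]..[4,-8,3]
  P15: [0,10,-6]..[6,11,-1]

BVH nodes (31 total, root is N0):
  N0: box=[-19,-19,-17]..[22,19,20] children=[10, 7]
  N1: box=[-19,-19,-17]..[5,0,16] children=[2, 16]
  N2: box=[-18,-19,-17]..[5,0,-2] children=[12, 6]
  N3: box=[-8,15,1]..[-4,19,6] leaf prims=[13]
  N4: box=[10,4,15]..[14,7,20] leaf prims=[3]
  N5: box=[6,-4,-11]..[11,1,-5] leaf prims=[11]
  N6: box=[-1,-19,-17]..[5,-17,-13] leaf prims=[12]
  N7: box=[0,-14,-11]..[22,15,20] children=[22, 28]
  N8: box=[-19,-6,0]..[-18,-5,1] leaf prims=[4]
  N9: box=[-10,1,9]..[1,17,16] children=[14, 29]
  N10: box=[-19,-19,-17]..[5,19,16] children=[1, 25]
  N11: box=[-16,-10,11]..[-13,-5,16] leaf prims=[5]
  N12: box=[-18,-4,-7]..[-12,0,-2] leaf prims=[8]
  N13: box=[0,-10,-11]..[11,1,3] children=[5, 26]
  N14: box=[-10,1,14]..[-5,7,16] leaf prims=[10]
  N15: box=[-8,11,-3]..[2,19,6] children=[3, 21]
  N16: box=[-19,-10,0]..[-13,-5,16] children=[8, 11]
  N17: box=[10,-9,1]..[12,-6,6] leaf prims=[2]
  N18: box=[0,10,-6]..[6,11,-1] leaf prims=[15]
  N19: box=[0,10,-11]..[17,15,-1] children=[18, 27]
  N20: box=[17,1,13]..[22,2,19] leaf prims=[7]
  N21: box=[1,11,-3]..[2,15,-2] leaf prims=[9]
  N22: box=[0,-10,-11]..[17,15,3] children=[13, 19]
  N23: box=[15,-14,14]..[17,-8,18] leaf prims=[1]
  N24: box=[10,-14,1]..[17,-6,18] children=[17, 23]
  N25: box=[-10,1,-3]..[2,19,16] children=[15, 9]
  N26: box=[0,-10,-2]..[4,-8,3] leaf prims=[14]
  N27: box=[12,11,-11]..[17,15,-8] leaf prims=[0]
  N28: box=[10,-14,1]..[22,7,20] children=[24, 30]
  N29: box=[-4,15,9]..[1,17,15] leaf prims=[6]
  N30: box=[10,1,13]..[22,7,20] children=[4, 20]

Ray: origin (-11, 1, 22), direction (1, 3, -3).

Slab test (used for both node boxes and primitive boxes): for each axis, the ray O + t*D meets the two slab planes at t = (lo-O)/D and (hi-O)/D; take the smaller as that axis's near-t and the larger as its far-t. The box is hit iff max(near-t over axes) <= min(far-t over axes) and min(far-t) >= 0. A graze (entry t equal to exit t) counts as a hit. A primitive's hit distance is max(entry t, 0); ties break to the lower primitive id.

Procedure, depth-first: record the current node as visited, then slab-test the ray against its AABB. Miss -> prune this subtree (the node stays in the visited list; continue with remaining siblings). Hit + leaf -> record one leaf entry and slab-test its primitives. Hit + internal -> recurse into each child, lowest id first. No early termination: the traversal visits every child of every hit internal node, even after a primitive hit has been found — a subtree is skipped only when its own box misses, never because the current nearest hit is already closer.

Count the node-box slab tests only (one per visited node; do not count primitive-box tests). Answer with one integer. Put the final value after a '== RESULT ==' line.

Traverse from the root:
N0 x:[-8,33] y:[-20/3,6] z:[2/3,13] -> hit [2/3,6], descend [7, 10]
  N7 x:[11,33] y:[-5,14/3] z:[2/3,11] -> miss, prune
  N10 x:[-8,16] y:[-20/3,6] z:[2,13] -> hit [2,6], descend [1, 25]
    N1 x:[-8,16] y:[-20/3,-1/3] z:[2,13] -> miss, prune
    N25 x:[1,13] y:[0,6] z:[2,25/3] -> hit [2,6], descend [9, 15]
      N9 x:[1,12] y:[0,16/3] z:[2,13/3] -> hit [2,13/3], descend [14, 29]
        N14 x:[1,6] y:[0,2] z:[2,8/3] -> hit [2,2] leaf, test {P10@t=2}
        N29 x:[7,12] y:[14/3,16/3] z:[7/3,13/3] -> miss, prune
      N15 x:[3,13] y:[10/3,6] z:[16/3,25/3] -> hit [16/3,6], descend [3, 21]
        N3 x:[3,7] y:[14/3,6] z:[16/3,7] -> hit [16/3,6] leaf, test {P13@t=16/3}
        N21 x:[12,13] y:[10/3,14/3] z:[8,25/3] -> miss, prune

order=[0, 7, 10, 1, 25, 9, 14, 29, 15, 3, 21]  |boxes|=11  |leaves|=2  hit=P10

== RESULT ==
11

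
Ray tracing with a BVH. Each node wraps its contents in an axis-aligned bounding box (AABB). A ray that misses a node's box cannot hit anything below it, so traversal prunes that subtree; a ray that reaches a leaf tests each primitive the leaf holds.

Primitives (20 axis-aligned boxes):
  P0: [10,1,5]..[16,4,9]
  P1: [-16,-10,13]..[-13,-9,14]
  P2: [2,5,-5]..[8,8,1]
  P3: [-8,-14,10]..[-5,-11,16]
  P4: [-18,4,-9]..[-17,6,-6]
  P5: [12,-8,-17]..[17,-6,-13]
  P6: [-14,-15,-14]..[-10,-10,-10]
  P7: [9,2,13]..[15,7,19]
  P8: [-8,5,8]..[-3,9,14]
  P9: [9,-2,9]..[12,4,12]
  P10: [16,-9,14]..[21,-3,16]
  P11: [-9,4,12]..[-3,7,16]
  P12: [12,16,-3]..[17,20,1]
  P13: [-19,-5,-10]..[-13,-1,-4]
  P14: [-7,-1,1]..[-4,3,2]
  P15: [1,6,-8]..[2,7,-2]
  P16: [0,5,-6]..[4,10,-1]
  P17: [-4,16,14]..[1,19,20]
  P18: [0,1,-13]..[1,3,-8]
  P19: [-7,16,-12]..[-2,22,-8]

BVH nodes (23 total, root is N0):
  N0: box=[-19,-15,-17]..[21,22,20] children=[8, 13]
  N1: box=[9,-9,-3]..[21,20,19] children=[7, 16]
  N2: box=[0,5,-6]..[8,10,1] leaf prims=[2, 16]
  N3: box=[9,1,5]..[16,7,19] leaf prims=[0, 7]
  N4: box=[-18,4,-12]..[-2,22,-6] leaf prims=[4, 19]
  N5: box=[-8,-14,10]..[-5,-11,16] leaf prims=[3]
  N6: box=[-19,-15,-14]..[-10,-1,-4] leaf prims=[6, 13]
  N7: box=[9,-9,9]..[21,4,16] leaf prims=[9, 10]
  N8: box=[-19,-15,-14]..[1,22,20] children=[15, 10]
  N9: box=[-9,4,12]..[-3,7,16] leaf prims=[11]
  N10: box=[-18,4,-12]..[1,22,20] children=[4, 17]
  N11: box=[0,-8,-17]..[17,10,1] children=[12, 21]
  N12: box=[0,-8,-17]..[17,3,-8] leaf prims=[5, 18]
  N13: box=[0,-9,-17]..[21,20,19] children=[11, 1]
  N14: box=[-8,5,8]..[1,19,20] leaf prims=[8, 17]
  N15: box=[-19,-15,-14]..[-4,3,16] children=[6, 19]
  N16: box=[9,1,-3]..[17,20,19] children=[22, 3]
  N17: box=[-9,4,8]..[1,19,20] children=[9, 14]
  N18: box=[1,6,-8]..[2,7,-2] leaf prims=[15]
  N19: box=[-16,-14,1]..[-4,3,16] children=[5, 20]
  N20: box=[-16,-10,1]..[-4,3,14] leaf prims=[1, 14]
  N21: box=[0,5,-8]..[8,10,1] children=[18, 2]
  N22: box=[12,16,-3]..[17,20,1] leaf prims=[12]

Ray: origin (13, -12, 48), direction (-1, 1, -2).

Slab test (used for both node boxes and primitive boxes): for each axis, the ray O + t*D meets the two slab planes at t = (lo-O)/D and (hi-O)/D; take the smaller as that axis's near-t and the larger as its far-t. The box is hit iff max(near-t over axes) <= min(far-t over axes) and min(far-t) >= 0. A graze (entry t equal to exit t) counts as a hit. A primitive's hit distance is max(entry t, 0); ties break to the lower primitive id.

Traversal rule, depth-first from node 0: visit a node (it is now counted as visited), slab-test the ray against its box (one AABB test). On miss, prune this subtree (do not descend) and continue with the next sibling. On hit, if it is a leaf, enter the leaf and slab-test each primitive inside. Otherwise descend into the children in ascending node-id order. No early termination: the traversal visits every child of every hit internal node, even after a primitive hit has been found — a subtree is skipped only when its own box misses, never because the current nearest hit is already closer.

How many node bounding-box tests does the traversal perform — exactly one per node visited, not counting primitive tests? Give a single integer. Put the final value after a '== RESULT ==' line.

Walk:
N0 x:[-8,32] y:[-3,34] z:[14,65/2] -> hit [14,32], descend [8, 13]
  N8 x:[12,32] y:[-3,34] z:[14,31] -> hit [14,31], descend [10, 15]
    N10 x:[12,31] y:[16,34] z:[14,30] -> hit [16,30], descend [4, 17]
      N4 x:[15,31] y:[16,34] z:[27,30] -> hit [27,30] leaf, test {P4(miss), P19(miss)}
      N17 x:[12,22] y:[16,31] z:[14,20] -> hit [16,20], descend [9, 14]
        N9 x:[16,22] y:[16,19] z:[16,18] -> hit [16,18] leaf, test {P11@t=16}
        N14 x:[12,21] y:[17,31] z:[14,20] -> hit [17,20] leaf, test {P8@t=17, P17(miss)}
    N15 x:[17,32] y:[-3,15] z:[16,31] -> miss, prune
  N13 x:[-8,13] y:[3,32] z:[29/2,65/2] -> miss, prune

order=[0, 8, 10, 4, 17, 9, 14, 15, 13]  |boxes|=9  |leaves|=3  hit=P11

== RESULT ==
9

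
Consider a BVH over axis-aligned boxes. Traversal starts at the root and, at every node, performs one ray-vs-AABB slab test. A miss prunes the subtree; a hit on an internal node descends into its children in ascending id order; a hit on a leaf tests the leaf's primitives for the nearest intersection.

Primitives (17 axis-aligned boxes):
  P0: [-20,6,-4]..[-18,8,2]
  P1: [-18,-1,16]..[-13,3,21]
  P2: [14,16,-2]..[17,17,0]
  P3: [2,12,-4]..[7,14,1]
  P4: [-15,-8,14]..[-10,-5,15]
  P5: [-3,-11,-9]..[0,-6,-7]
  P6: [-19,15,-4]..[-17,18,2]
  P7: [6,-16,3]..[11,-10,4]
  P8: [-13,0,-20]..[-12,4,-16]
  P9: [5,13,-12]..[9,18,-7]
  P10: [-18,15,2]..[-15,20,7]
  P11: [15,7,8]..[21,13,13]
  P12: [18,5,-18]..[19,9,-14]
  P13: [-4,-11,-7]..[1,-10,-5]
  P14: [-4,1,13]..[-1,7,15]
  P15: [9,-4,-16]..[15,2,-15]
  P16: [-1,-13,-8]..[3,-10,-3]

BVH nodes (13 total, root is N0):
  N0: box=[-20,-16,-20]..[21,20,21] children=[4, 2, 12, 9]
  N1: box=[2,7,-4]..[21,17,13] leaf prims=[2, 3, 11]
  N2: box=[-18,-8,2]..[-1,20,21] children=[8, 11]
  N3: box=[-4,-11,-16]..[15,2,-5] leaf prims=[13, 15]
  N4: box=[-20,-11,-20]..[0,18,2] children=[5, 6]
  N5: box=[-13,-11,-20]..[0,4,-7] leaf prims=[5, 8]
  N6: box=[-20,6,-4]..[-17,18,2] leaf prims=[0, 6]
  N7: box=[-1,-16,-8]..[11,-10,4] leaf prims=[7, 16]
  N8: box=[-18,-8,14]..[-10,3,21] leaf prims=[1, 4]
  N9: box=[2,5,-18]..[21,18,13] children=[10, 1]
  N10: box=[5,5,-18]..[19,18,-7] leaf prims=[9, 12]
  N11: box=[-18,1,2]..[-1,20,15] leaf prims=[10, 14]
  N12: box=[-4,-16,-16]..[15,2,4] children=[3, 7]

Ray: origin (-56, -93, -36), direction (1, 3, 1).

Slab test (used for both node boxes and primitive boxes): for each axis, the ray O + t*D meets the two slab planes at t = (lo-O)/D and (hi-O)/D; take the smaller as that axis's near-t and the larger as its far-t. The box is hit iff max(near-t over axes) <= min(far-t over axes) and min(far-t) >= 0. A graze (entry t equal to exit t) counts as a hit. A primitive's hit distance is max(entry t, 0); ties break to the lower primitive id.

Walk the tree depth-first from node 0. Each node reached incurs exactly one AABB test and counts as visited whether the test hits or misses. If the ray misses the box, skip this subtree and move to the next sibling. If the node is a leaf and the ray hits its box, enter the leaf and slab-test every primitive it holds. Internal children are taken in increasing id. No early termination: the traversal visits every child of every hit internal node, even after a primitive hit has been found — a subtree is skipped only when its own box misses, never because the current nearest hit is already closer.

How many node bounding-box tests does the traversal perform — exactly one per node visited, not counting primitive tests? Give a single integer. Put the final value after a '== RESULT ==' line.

Trace the traversal:
N0 x:[36,77] y:[77/3,113/3] z:[16,57] -> hit [36,113/3], descend [2, 4, 9, 12]
  N2 x:[38,55] y:[85/3,113/3] z:[38,57] -> miss, prune
  N4 x:[36,56] y:[82/3,37] z:[16,38] -> hit [36,37], descend [5, 6]
    N5 x:[43,56] y:[82/3,97/3] z:[16,29] -> miss, prune
    N6 x:[36,39] y:[33,37] z:[32,38] -> hit [36,37] leaf, test {P0(miss), P6@t=37}
  N9 x:[58,77] y:[98/3,37] z:[18,49] -> miss, prune
  N12 x:[52,71] y:[77/3,95/3] z:[20,40] -> miss, prune

Visited [0, 2, 4, 5, 6, 9, 12]. Tests: 7 box, 1 leaf. Nearest: P6.

== RESULT ==
7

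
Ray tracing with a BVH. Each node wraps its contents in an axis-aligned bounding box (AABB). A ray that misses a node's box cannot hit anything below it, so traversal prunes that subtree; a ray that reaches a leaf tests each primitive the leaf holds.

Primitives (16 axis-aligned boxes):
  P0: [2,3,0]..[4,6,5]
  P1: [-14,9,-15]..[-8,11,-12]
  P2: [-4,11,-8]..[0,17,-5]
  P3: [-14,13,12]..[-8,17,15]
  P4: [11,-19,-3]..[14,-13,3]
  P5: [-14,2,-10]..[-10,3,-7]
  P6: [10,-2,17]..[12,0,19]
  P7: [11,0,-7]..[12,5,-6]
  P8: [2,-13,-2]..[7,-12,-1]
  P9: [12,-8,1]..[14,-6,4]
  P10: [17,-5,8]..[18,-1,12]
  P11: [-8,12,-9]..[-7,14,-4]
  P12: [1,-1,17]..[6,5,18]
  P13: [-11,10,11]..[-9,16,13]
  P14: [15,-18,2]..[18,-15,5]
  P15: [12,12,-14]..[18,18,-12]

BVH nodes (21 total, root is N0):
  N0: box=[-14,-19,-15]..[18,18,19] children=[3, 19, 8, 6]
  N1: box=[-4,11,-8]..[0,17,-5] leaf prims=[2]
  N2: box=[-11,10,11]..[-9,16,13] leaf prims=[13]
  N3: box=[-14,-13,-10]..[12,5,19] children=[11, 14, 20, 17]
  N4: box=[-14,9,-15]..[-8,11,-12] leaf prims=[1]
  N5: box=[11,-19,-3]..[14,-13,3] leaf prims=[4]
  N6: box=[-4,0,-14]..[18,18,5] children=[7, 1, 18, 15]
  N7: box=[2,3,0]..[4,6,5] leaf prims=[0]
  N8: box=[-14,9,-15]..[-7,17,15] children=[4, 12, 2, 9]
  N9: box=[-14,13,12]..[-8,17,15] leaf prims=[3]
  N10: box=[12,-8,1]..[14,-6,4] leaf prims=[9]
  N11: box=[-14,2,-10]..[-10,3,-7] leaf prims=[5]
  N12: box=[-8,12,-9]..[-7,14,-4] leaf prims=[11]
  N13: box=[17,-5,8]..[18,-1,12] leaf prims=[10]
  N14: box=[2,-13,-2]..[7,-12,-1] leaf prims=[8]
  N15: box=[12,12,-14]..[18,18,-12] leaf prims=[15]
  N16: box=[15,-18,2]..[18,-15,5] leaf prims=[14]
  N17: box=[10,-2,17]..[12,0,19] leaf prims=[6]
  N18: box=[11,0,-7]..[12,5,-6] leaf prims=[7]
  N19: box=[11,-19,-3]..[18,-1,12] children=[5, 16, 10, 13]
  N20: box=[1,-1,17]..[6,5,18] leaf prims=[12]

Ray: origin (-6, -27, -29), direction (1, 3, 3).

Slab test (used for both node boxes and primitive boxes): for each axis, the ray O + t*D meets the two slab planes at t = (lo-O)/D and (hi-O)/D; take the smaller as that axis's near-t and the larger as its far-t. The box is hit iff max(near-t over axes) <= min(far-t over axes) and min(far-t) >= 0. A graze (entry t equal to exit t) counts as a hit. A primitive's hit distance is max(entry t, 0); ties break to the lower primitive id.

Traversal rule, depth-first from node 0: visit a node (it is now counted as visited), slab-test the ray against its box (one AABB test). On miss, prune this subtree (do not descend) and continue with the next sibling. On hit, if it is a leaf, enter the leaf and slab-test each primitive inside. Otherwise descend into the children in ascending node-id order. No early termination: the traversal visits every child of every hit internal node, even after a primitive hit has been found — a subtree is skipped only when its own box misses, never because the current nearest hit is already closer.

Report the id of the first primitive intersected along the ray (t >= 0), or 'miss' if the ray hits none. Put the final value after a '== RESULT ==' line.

Traverse from the root:
N0 x:[-8,24] y:[8/3,15] z:[14/3,16] -> hit [14/3,15], descend [3, 6, 8, 19]
  N3 x:[-8,18] y:[14/3,32/3] z:[19/3,16] -> hit [19/3,32/3], descend [11, 14, 17, 20]
    N11 x:[-8,-4] y:[29/3,10] z:[19/3,22/3] -> miss, prune
    N14 x:[8,13] y:[14/3,5] z:[9,28/3] -> miss, prune
    N17 x:[16,18] y:[25/3,9] z:[46/3,16] -> miss, prune
    N20 x:[7,12] y:[26/3,32/3] z:[46/3,47/3] -> miss, prune
  N6 x:[2,24] y:[9,15] z:[5,34/3] -> hit [9,34/3], descend [1, 7, 15, 18]
    N1 x:[2,6] y:[38/3,44/3] z:[7,8] -> miss, prune
    N7 x:[8,10] y:[10,11] z:[29/3,34/3] -> hit [10,10] leaf, test {P0@t=10}
    N15 x:[18,24] y:[13,15] z:[5,17/3] -> miss, prune
    N18 x:[17,18] y:[9,32/3] z:[22/3,23/3] -> miss, prune
  N8 x:[-8,-1] y:[12,44/3] z:[14/3,44/3] -> miss, prune
  N19 x:[17,24] y:[8/3,26/3] z:[26/3,41/3] -> miss, prune

order=[0, 3, 11, 14, 17, 20, 6, 1, 7, 15, 18, 8, 19]  |boxes|=13  |leaves|=1  hit=P0

== RESULT ==
0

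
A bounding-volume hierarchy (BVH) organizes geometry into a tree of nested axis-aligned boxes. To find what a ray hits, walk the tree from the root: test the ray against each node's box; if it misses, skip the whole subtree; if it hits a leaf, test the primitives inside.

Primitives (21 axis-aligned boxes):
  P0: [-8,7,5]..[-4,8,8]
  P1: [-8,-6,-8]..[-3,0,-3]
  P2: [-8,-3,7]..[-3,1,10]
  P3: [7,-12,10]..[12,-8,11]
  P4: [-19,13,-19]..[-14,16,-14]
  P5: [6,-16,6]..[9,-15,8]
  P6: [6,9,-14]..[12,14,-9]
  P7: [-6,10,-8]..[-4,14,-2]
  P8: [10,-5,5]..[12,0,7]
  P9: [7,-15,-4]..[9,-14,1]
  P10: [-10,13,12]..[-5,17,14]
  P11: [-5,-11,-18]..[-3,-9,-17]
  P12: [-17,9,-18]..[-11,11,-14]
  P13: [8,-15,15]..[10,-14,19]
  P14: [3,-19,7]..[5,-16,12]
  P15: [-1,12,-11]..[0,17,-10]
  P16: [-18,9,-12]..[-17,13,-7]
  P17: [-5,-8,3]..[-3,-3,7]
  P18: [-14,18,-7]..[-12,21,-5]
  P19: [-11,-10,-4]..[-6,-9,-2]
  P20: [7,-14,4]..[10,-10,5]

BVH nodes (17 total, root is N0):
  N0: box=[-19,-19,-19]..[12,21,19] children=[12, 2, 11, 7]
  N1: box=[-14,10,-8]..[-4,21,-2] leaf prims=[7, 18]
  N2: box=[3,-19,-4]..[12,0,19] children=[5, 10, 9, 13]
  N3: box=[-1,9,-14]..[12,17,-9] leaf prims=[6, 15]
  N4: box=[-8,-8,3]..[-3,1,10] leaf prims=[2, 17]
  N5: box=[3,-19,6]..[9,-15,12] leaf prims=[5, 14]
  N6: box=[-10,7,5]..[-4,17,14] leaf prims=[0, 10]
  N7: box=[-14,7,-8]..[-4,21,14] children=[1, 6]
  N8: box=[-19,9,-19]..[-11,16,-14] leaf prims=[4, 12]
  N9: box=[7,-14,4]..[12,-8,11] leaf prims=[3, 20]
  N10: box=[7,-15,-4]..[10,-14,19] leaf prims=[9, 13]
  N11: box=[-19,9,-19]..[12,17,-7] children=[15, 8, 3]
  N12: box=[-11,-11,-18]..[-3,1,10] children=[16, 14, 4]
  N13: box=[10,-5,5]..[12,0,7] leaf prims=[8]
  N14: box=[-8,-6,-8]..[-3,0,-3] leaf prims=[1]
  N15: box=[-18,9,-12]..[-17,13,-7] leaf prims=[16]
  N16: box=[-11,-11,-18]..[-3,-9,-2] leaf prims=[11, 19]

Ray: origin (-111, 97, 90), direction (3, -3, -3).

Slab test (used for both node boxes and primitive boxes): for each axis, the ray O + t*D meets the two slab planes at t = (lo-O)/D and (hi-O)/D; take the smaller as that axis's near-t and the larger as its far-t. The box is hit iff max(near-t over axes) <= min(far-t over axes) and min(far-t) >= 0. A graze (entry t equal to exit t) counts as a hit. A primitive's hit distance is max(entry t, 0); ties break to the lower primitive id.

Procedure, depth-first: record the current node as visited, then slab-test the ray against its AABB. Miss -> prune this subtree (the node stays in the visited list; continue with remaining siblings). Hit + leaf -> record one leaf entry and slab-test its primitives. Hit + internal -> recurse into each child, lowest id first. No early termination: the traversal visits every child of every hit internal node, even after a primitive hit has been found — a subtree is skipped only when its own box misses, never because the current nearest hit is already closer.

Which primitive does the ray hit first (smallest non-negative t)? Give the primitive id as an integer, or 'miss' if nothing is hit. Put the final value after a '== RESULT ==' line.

Walk:
N0 x:[92/3,41] y:[76/3,116/3] z:[71/3,109/3] -> hit [92/3,109/3], descend [2, 7, 11, 12]
  N2 x:[38,41] y:[97/3,116/3] z:[71/3,94/3] -> miss, prune
  N7 x:[97/3,107/3] y:[76/3,30] z:[76/3,98/3] -> miss, prune
  N11 x:[92/3,41] y:[80/3,88/3] z:[97/3,109/3] -> miss, prune
  N12 x:[100/3,36] y:[32,36] z:[80/3,36] -> hit [100/3,36], descend [4, 14, 16]
    N4 x:[103/3,36] y:[32,35] z:[80/3,29] -> miss, prune
    N14 x:[103/3,36] y:[97/3,103/3] z:[31,98/3] -> miss, prune
    N16 x:[100/3,36] y:[106/3,36] z:[92/3,36] -> hit [106/3,36] leaf, test {P11@t=107/3, P19(miss)}

order=[0, 2, 7, 11, 12, 4, 14, 16]  |boxes|=8  |leaves|=1  hit=P11

== RESULT ==
11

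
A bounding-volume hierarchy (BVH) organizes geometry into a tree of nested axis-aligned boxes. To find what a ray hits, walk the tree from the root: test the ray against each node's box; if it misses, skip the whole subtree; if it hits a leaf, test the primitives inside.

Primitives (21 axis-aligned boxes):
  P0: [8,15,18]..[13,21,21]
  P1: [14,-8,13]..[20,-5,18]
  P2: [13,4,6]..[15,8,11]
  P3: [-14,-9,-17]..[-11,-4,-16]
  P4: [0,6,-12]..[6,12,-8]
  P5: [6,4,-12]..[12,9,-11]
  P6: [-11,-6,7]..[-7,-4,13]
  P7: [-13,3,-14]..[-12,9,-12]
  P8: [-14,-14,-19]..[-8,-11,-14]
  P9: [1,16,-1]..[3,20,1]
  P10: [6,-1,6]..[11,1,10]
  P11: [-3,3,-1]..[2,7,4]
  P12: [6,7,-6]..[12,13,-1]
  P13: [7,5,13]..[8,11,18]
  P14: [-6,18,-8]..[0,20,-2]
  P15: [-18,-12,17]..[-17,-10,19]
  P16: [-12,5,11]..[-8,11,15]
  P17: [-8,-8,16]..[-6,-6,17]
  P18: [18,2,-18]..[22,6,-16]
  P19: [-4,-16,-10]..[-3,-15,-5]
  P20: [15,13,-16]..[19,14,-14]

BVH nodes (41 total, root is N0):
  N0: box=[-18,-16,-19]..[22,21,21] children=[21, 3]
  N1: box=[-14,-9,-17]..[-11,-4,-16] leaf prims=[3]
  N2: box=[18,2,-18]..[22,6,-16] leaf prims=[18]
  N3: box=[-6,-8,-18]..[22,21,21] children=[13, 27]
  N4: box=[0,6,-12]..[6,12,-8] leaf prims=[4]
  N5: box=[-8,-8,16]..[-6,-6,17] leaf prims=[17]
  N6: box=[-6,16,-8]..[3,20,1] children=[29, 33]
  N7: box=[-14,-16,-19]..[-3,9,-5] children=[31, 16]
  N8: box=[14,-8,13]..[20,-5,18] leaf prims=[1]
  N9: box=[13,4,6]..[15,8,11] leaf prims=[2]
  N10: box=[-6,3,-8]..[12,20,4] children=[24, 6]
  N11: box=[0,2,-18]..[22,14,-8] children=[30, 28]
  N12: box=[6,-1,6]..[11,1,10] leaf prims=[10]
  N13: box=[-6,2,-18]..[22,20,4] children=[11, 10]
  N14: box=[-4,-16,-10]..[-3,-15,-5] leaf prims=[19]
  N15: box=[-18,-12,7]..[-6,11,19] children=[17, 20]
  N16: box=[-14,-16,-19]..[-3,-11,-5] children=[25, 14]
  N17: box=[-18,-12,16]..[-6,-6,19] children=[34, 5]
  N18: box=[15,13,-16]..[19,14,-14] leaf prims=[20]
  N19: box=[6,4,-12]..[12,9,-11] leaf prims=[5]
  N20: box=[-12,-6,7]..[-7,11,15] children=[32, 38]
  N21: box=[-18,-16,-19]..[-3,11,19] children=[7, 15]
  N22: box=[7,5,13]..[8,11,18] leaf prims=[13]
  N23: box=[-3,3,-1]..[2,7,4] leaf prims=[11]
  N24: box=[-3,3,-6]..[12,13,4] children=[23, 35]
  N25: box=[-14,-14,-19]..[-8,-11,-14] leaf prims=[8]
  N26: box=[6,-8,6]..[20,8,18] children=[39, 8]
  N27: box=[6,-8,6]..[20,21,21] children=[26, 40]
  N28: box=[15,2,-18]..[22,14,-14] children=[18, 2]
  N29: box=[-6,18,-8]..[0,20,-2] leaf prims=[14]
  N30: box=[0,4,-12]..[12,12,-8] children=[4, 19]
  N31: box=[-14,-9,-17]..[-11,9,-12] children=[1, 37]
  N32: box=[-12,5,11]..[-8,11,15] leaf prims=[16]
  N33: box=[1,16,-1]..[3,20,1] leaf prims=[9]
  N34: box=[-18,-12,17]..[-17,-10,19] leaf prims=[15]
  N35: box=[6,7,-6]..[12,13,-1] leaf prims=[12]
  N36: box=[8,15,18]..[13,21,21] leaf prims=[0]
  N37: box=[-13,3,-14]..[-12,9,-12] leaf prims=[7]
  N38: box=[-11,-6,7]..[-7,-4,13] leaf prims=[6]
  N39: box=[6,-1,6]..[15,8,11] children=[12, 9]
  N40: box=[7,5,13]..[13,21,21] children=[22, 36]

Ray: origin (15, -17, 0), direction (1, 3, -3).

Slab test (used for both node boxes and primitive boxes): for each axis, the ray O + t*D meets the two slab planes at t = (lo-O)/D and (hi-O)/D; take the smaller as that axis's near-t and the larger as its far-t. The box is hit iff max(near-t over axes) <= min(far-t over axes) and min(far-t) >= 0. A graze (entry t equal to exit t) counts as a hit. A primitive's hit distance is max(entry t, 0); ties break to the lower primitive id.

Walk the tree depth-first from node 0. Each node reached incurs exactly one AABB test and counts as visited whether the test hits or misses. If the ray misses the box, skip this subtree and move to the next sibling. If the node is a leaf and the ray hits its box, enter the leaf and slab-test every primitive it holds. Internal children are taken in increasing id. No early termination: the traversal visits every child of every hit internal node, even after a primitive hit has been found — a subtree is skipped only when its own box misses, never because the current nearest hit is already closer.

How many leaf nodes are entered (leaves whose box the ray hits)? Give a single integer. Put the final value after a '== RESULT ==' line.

Walk:
N0 x:[-33,7] y:[1/3,38/3] z:[-7,19/3] -> hit [1/3,19/3], descend [3, 21]
  N3 x:[-21,7] y:[3,38/3] z:[-7,6] -> hit [3,6], descend [13, 27]
    N13 x:[-21,7] y:[19/3,37/3] z:[-4/3,6] -> miss, prune
    N27 x:[-9,5] y:[3,38/3] z:[-7,-2] -> miss, prune
  N21 x:[-33,-18] y:[1/3,28/3] z:[-19/3,19/3] -> miss, prune

5 AABB tests over nodes [0, 3, 13, 27, 21]; 0 leaves entered; closest miss.

== RESULT ==
0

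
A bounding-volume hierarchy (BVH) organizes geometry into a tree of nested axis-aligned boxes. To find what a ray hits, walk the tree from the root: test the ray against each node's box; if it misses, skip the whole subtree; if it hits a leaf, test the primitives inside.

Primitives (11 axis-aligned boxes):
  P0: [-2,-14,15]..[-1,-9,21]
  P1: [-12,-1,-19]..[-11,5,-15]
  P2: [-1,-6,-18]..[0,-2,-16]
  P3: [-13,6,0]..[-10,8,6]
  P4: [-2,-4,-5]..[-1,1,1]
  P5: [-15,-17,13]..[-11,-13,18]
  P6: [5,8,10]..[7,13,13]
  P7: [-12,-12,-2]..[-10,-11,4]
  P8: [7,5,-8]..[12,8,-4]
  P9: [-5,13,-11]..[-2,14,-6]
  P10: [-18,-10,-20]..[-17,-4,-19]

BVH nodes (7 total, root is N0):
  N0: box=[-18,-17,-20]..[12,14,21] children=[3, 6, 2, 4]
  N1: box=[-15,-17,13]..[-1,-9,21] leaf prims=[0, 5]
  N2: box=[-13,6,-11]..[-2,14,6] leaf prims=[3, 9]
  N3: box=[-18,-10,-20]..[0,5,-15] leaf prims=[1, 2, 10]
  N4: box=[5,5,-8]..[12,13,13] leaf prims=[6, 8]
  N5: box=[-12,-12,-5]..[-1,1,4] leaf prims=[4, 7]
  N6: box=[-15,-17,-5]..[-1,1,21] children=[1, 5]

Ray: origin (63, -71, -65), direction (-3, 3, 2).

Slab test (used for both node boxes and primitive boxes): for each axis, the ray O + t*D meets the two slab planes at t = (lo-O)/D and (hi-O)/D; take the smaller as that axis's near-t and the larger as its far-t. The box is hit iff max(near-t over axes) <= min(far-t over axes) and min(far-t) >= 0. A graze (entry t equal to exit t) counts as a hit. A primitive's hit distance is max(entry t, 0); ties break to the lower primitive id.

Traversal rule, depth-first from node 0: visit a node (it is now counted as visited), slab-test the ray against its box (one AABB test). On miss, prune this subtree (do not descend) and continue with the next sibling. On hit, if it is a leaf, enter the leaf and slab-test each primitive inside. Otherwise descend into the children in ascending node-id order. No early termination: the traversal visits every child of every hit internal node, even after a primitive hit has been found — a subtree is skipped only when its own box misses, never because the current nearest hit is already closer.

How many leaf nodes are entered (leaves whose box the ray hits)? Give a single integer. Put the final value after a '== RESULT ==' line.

Trace the traversal:
N0 x:[17,27] y:[18,85/3] z:[45/2,43] -> hit [45/2,27], descend [2, 3, 4, 6]
  N2 x:[65/3,76/3] y:[77/3,85/3] z:[27,71/2] -> miss, prune
  N3 x:[21,27] y:[61/3,76/3] z:[45/2,25] -> hit [45/2,25] leaf, test {P1@t=74/3, P2(miss), P10(miss)}
  N4 x:[17,58/3] y:[76/3,28] z:[57/2,39] -> miss, prune
  N6 x:[64/3,26] y:[18,24] z:[30,43] -> miss, prune

5 AABB tests over nodes [0, 2, 3, 4, 6]; 1 leaf entered; closest P1.

== RESULT ==
1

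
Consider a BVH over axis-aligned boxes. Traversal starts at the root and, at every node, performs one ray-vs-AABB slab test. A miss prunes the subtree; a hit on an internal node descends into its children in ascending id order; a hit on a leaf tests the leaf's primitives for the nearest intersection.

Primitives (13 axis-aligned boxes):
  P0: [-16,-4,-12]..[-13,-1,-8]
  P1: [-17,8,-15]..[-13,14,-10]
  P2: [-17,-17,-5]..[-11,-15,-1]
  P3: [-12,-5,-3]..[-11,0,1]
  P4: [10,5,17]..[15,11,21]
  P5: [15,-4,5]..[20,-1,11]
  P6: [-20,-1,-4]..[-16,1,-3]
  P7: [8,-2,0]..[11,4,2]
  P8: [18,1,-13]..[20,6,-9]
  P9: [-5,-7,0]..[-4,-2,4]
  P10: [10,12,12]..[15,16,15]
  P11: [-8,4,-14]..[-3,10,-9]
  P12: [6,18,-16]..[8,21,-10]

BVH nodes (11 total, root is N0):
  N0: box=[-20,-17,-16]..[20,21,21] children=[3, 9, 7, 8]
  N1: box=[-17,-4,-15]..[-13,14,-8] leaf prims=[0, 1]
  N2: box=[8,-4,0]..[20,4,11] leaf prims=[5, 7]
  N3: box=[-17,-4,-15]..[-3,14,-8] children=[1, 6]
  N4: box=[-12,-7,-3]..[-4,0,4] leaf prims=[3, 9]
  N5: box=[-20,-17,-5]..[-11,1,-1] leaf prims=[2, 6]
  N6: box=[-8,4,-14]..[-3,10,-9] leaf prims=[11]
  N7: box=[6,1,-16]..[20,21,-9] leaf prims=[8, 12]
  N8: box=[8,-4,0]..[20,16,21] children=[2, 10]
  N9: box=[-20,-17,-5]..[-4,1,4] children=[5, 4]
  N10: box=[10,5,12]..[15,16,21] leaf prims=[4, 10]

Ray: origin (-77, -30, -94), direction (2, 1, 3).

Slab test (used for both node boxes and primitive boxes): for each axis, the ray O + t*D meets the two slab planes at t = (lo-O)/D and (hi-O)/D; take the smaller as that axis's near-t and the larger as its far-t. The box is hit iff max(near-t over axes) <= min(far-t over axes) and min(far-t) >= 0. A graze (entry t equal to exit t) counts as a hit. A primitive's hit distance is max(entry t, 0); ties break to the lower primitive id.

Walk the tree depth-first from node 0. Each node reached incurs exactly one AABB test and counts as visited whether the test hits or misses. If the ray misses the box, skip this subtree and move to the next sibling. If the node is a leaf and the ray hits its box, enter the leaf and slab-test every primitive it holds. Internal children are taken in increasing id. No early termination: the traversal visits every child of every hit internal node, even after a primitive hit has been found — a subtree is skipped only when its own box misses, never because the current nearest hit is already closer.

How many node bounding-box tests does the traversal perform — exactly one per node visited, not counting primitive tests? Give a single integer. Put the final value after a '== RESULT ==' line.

Traverse from the root:
N0 x:[57/2,97/2] y:[13,51] z:[26,115/3] -> hit [57/2,115/3], descend [3, 7, 8, 9]
  N3 x:[30,37] y:[26,44] z:[79/3,86/3] -> miss, prune
  N7 x:[83/2,97/2] y:[31,51] z:[26,85/3] -> miss, prune
  N8 x:[85/2,97/2] y:[26,46] z:[94/3,115/3] -> miss, prune
  N9 x:[57/2,73/2] y:[13,31] z:[89/3,98/3] -> hit [89/3,31], descend [4, 5]
    N4 x:[65/2,73/2] y:[23,30] z:[91/3,98/3] -> miss, prune
    N5 x:[57/2,33] y:[13,31] z:[89/3,31] -> hit [89/3,31] leaf, test {P2(miss), P6@t=30}

order=[0, 3, 7, 8, 9, 4, 5]  |boxes|=7  |leaves|=1  hit=P6

== RESULT ==
7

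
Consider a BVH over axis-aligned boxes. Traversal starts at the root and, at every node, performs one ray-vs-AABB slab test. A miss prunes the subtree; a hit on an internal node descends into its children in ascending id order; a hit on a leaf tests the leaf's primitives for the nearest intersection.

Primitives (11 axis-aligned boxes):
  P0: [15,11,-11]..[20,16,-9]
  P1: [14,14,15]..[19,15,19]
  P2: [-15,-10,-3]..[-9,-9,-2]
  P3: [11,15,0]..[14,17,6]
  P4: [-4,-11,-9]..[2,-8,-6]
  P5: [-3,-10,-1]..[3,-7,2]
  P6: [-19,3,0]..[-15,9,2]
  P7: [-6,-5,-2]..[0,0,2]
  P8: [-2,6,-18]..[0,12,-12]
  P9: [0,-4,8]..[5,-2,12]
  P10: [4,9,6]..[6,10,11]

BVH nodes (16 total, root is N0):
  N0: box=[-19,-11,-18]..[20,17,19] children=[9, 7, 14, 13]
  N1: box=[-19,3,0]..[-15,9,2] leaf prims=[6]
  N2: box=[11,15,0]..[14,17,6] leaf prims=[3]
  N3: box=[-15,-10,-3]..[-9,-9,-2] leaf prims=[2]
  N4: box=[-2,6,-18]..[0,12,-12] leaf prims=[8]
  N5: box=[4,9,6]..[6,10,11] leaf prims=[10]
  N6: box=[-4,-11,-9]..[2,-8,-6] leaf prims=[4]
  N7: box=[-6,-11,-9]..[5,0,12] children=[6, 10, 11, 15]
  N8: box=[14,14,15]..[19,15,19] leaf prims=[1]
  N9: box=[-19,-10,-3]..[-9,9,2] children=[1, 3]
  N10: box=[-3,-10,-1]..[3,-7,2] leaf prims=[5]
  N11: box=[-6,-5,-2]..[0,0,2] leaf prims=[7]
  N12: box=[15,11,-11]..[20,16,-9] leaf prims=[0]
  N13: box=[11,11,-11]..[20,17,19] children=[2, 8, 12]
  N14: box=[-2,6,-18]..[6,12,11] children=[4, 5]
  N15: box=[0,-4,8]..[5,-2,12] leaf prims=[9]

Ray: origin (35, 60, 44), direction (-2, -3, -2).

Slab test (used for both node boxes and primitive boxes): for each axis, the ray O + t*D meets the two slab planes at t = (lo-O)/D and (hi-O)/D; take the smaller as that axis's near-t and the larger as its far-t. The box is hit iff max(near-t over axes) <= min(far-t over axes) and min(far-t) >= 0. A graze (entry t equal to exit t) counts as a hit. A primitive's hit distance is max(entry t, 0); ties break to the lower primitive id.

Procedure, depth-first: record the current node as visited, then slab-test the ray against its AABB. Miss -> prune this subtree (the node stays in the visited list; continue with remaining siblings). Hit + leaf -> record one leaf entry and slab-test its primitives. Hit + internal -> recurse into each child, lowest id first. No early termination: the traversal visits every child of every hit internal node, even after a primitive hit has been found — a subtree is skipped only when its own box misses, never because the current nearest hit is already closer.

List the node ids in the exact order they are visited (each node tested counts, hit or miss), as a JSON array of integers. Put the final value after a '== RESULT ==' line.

Walk:
N0 x:[15/2,27] y:[43/3,71/3] z:[25/2,31] -> hit [43/3,71/3], descend [7, 9, 13, 14]
  N7 x:[15,41/2] y:[20,71/3] z:[16,53/2] -> hit [20,41/2], descend [6, 10, 11, 15]
    N6 x:[33/2,39/2] y:[68/3,71/3] z:[25,53/2] -> miss, prune
    N10 x:[16,19] y:[67/3,70/3] z:[21,45/2] -> miss, prune
    N11 x:[35/2,41/2] y:[20,65/3] z:[21,23] -> miss, prune
    N15 x:[15,35/2] y:[62/3,64/3] z:[16,18] -> miss, prune
  N9 x:[22,27] y:[17,70/3] z:[21,47/2] -> hit [22,70/3], descend [1, 3]
    N1 x:[25,27] y:[17,19] z:[21,22] -> miss, prune
    N3 x:[22,25] y:[23,70/3] z:[23,47/2] -> hit [23,70/3] leaf, test {P2@t=23}
  N13 x:[15/2,12] y:[43/3,49/3] z:[25/2,55/2] -> miss, prune
  N14 x:[29/2,37/2] y:[16,18] z:[33/2,31] -> hit [33/2,18], descend [4, 5]
    N4 x:[35/2,37/2] y:[16,18] z:[28,31] -> miss, prune
    N5 x:[29/2,31/2] y:[50/3,17] z:[33/2,19] -> miss, prune

order=[0, 7, 6, 10, 11, 15, 9, 1, 3, 13, 14, 4, 5]  |boxes|=13  |leaves|=1  hit=P2

== RESULT ==
[0, 7, 6, 10, 11, 15, 9, 1, 3, 13, 14, 4, 5]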